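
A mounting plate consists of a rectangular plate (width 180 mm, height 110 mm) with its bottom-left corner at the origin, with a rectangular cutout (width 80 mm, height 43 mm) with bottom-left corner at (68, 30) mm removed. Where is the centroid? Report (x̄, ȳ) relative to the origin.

x̄ = 86.22 mm, ȳ = 55.74 mm

plate: A = 180 × 110 = 19800.00, centroid at (90.00, 55.00).
hole: A = −(80 × 43) = -3440.00, centroid at (108.00, 51.50).
ΣA = 16360.00 mm²
ΣAx̄ = (19800.00)(90.00) + (-3440.00)(108.00) = 1410480.00 mm³
ΣAȳ = (19800.00)(55.00) + (-3440.00)(51.50) = 911840.00 mm³
x̄ = 1410480.00 / 16360.00 = 86.22 mm
ȳ = 911840.00 / 16360.00 = 55.74 mm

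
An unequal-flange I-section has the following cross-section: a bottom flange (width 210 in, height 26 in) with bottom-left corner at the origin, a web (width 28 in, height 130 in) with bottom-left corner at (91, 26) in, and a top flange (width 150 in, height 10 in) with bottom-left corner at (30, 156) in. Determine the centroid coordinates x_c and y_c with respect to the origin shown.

x_c = 105.00 in, y_c = 60.73 in

bottom flange: A = 210 × 26 = 5460.00, centroid at (105.00, 13.00).
web: A = 28 × 130 = 3640.00, centroid at (105.00, 91.00).
top flange: A = 150 × 10 = 1500.00, centroid at (105.00, 161.00).
ΣA = 10600.00 in²
ΣAx_c = (5460.00)(105.00) + (3640.00)(105.00) + (1500.00)(105.00) = 1113000.00 in³
ΣAy_c = (5460.00)(13.00) + (3640.00)(91.00) + (1500.00)(161.00) = 643720.00 in³
x_c = 1113000.00 / 10600.00 = 105.00 in
y_c = 643720.00 / 10600.00 = 60.73 in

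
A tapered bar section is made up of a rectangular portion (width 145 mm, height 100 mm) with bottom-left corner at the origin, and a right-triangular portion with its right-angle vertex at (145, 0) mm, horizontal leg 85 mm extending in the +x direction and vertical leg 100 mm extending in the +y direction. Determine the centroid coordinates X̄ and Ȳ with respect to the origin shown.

rectangular portion: A = 145 × 100 = 14500.00, centroid at (72.50, 50.00).
triangular portion: A = ½·85·100 = 4250.00, centroid at (173.33, 33.33).
ΣA = 18750.00 mm², ΣAX̄ = 1787916.67 mm³, ΣAȲ = 866666.67 mm³.
X̄ = 1787916.67/18750.00 = 95.36 mm; Ȳ = 866666.67/18750.00 = 46.22 mm.

X̄ = 95.36 mm, Ȳ = 46.22 mm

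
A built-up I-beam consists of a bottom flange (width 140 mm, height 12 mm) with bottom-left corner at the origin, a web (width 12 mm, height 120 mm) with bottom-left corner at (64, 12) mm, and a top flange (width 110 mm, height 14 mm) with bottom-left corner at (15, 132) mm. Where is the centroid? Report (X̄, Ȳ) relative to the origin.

X̄ = 70.00 mm, Ȳ = 70.35 mm

bottom flange: A = 140 × 12 = 1680.00, centroid at (70.00, 6.00).
web: A = 12 × 120 = 1440.00, centroid at (70.00, 72.00).
top flange: A = 110 × 14 = 1540.00, centroid at (70.00, 139.00).
ΣA = 4660.00 mm², ΣAX̄ = 326200.00 mm³, ΣAȲ = 327820.00 mm³.
X̄ = 326200.00/4660.00 = 70.00 mm; Ȳ = 327820.00/4660.00 = 70.35 mm.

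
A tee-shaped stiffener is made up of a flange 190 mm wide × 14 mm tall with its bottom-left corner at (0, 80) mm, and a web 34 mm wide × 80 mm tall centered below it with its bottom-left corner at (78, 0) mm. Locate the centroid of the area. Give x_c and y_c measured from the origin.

web: A = 34 × 80 = 2720.00, centroid at (95.00, 40.00).
flange: A = 190 × 14 = 2660.00, centroid at (95.00, 87.00).
ΣA = 5380.00 mm², ΣAx_c = 511100.00 mm³, ΣAy_c = 340220.00 mm³.
x_c = 511100.00/5380.00 = 95.00 mm; y_c = 340220.00/5380.00 = 63.24 mm.

x_c = 95.00 mm, y_c = 63.24 mm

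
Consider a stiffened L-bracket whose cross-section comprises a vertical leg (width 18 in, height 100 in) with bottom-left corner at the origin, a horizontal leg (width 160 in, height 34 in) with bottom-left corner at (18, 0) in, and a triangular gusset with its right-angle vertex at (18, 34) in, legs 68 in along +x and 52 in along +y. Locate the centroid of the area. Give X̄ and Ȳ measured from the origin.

X̄ = 68.96 in, Ȳ = 30.33 in

vertical leg: A = 18 × 100 = 1800.00, centroid at (9.00, 50.00).
horizontal leg: A = 160 × 34 = 5440.00, centroid at (98.00, 17.00).
gusset: A = ½·68·52 = 1768.00, centroid at (40.67, 51.33).
ΣA = 9008.00 in²
ΣAX̄ = (1800.00)(9.00) + (5440.00)(98.00) + (1768.00)(40.67) = 621218.67 in³
ΣAȲ = (1800.00)(50.00) + (5440.00)(17.00) + (1768.00)(51.33) = 273237.33 in³
X̄ = 621218.67 / 9008.00 = 68.96 in
Ȳ = 273237.33 / 9008.00 = 30.33 in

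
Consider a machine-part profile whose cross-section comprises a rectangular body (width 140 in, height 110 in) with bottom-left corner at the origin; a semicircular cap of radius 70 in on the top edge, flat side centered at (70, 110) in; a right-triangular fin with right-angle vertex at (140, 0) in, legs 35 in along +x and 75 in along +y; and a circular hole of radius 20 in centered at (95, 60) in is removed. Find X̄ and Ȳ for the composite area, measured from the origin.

X̄ = 73.27 in, Ȳ = 81.19 in

Part | A | x̄ᵢ | ȳᵢ | A·x̄ᵢ | A·ȳᵢ
rectangular body | 15400.00 | 70.00 | 55.00 | 1078000.00 | 847000.00
semicircular top | 7696.90 | 70.00 | 139.71 | 538783.14 | 1075325.89
triangular fin | 1312.50 | 151.67 | 25.00 | 199062.50 | 32812.50
hole | -1256.64 | 95.00 | 60.00 | -119380.52 | -75398.22
Σ | 23152.76 |  |  | 1696465.12 | 1879740.16
X̄ = 1696465.12 / 23152.76 = 73.27 in
Ȳ = 1879740.16 / 23152.76 = 81.19 in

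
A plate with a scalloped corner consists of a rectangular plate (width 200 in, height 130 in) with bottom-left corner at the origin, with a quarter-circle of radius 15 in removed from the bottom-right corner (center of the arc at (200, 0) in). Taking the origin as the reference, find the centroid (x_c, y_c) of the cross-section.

x_c = 99.36 in, y_c = 65.40 in

plate: A = 200 × 130 = 26000.00, centroid at (100.00, 65.00).
removed quarter-circle: A = −¼π·15² = -176.71, centroid at (193.63, 6.37).
ΣA = 25823.29 in², ΣAx_c = 2565782.08 in³, ΣAy_c = 1688875.00 in³.
x_c = 2565782.08/25823.29 = 99.36 in; y_c = 1688875.00/25823.29 = 65.40 in.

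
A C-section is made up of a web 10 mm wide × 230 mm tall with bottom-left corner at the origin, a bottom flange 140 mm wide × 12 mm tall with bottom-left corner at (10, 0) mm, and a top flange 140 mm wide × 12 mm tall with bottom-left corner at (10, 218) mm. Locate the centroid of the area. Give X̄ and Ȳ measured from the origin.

Part | A | x̄ᵢ | ȳᵢ | A·x̄ᵢ | A·ȳᵢ
web | 2300.00 | 5.00 | 115.00 | 11500.00 | 264500.00
bottom flange | 1680.00 | 80.00 | 6.00 | 134400.00 | 10080.00
top flange | 1680.00 | 80.00 | 224.00 | 134400.00 | 376320.00
Σ | 5660.00 |  |  | 280300.00 | 650900.00
X̄ = 280300.00 / 5660.00 = 49.52 mm
Ȳ = 650900.00 / 5660.00 = 115.00 mm

X̄ = 49.52 mm, Ȳ = 115.00 mm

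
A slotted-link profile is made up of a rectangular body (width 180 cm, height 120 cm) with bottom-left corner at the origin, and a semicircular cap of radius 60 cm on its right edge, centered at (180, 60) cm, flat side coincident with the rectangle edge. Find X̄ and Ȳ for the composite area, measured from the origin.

rectangular body: A = 180 × 120 = 21600.00, centroid at (90.00, 60.00).
semicircular end: A = ½π·60² = 5654.87, centroid at (205.46, 60.00).
ΣA = 27254.87 cm², ΣAX̄ = 3105876.02 cm³, ΣAȲ = 1635292.01 cm³.
X̄ = 3105876.02/27254.87 = 113.96 cm; Ȳ = 1635292.01/27254.87 = 60.00 cm.

X̄ = 113.96 cm, Ȳ = 60.00 cm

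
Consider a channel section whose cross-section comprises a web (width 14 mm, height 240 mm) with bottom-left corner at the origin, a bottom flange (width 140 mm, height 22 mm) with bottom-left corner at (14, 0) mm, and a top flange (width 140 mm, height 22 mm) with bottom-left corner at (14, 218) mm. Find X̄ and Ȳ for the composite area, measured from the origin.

X̄ = 56.82 mm, Ȳ = 120.00 mm

Part | A | x̄ᵢ | ȳᵢ | A·x̄ᵢ | A·ȳᵢ
web | 3360.00 | 7.00 | 120.00 | 23520.00 | 403200.00
bottom flange | 3080.00 | 84.00 | 11.00 | 258720.00 | 33880.00
top flange | 3080.00 | 84.00 | 229.00 | 258720.00 | 705320.00
Σ | 9520.00 |  |  | 540960.00 | 1142400.00
X̄ = 540960.00 / 9520.00 = 56.82 mm
Ȳ = 1142400.00 / 9520.00 = 120.00 mm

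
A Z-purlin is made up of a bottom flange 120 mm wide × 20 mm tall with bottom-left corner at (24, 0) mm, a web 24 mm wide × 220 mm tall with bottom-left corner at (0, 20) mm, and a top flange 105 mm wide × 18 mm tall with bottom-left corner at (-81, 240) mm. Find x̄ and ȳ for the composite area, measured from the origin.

bottom flange: A = 120 × 20 = 2400.00, centroid at (84.00, 10.00).
web: A = 24 × 220 = 5280.00, centroid at (12.00, 130.00).
top flange: A = 105 × 18 = 1890.00, centroid at (-28.50, 249.00).
ΣA = 9570.00 mm²
ΣAx̄ = (2400.00)(84.00) + (5280.00)(12.00) + (1890.00)(-28.50) = 211095.00 mm³
ΣAȳ = (2400.00)(10.00) + (5280.00)(130.00) + (1890.00)(249.00) = 1181010.00 mm³
x̄ = 211095.00 / 9570.00 = 22.06 mm
ȳ = 1181010.00 / 9570.00 = 123.41 mm

x̄ = 22.06 mm, ȳ = 123.41 mm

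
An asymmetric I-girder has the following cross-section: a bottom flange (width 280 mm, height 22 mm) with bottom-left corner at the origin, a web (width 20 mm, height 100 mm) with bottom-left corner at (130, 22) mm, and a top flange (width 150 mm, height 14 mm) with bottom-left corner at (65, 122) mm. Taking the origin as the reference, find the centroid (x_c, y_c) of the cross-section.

x_c = 140.00 mm, y_c = 47.04 mm

bottom flange: A = 280 × 22 = 6160.00, centroid at (140.00, 11.00).
web: A = 20 × 100 = 2000.00, centroid at (140.00, 72.00).
top flange: A = 150 × 14 = 2100.00, centroid at (140.00, 129.00).
ΣA = 10260.00 mm², ΣAx_c = 1436400.00 mm³, ΣAy_c = 482660.00 mm³.
x_c = 1436400.00/10260.00 = 140.00 mm; y_c = 482660.00/10260.00 = 47.04 mm.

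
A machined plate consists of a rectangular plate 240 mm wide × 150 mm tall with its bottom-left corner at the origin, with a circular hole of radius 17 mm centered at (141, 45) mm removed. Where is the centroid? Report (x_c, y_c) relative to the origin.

x_c = 119.46 mm, y_c = 75.78 mm

plate: A = 240 × 150 = 36000.00, centroid at (120.00, 75.00).
hole: A = −π·17² = -907.92, centroid at (141.00, 45.00).
ΣA = 35092.08 mm², ΣAx_c = 4191983.24 mm³, ΣAy_c = 2659143.59 mm³.
x_c = 4191983.24/35092.08 = 119.46 mm; y_c = 2659143.59/35092.08 = 75.78 mm.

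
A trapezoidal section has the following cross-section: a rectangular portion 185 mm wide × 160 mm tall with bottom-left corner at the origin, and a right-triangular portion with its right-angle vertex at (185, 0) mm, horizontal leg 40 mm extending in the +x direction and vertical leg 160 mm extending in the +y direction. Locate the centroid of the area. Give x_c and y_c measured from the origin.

x_c = 102.83 mm, y_c = 77.40 mm

Part | A | x̄ᵢ | ȳᵢ | A·x̄ᵢ | A·ȳᵢ
rectangular portion | 29600.00 | 92.50 | 80.00 | 2738000.00 | 2368000.00
triangular portion | 3200.00 | 198.33 | 53.33 | 634666.67 | 170666.67
Σ | 32800.00 |  |  | 3372666.67 | 2538666.67
x_c = 3372666.67 / 32800.00 = 102.83 mm
y_c = 2538666.67 / 32800.00 = 77.40 mm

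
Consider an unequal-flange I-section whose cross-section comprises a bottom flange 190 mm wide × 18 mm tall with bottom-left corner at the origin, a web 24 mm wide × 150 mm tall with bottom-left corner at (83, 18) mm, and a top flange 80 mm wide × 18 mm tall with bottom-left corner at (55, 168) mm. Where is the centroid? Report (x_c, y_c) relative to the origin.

bottom flange: A = 190 × 18 = 3420.00, centroid at (95.00, 9.00).
web: A = 24 × 150 = 3600.00, centroid at (95.00, 93.00).
top flange: A = 80 × 18 = 1440.00, centroid at (95.00, 177.00).
ΣA = 8460.00 mm²
ΣAx_c = (3420.00)(95.00) + (3600.00)(95.00) + (1440.00)(95.00) = 803700.00 mm³
ΣAy_c = (3420.00)(9.00) + (3600.00)(93.00) + (1440.00)(177.00) = 620460.00 mm³
x_c = 803700.00 / 8460.00 = 95.00 mm
y_c = 620460.00 / 8460.00 = 73.34 mm

x_c = 95.00 mm, y_c = 73.34 mm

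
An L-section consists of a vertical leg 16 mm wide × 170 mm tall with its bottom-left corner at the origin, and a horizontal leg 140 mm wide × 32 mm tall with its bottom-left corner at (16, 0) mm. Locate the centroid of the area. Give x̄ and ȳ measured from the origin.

vertical leg: A = 16 × 170 = 2720.00, centroid at (8.00, 85.00).
horizontal leg: A = 140 × 32 = 4480.00, centroid at (86.00, 16.00).
ΣA = 7200.00 mm²
ΣAx̄ = (2720.00)(8.00) + (4480.00)(86.00) = 407040.00 mm³
ΣAȳ = (2720.00)(85.00) + (4480.00)(16.00) = 302880.00 mm³
x̄ = 407040.00 / 7200.00 = 56.53 mm
ȳ = 302880.00 / 7200.00 = 42.07 mm

x̄ = 56.53 mm, ȳ = 42.07 mm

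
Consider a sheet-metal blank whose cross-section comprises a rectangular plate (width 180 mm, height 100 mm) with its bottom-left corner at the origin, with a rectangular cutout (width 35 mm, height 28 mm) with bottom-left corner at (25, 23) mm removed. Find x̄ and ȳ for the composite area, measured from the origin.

Part | A | x̄ᵢ | ȳᵢ | A·x̄ᵢ | A·ȳᵢ
plate | 18000.00 | 90.00 | 50.00 | 1620000.00 | 900000.00
hole | -980.00 | 42.50 | 37.00 | -41650.00 | -36260.00
Σ | 17020.00 |  |  | 1578350.00 | 863740.00
x̄ = 1578350.00 / 17020.00 = 92.74 mm
ȳ = 863740.00 / 17020.00 = 50.75 mm

x̄ = 92.74 mm, ȳ = 50.75 mm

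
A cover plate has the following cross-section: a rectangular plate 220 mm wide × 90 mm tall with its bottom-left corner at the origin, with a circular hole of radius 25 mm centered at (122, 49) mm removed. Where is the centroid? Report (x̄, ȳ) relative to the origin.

Part | A | x̄ᵢ | ȳᵢ | A·x̄ᵢ | A·ȳᵢ
plate | 19800.00 | 110.00 | 45.00 | 2178000.00 | 891000.00
hole | -1963.50 | 122.00 | 49.00 | -239546.44 | -96211.28
Σ | 17836.50 |  |  | 1938453.56 | 794788.72
x̄ = 1938453.56 / 17836.50 = 108.68 mm
ȳ = 794788.72 / 17836.50 = 44.56 mm

x̄ = 108.68 mm, ȳ = 44.56 mm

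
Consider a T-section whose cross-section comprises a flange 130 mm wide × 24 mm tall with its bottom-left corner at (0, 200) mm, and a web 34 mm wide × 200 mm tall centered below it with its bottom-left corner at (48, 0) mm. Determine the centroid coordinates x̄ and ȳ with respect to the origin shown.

x̄ = 65.00 mm, ȳ = 135.23 mm

web: A = 34 × 200 = 6800.00, centroid at (65.00, 100.00).
flange: A = 130 × 24 = 3120.00, centroid at (65.00, 212.00).
ΣA = 9920.00 mm², ΣAx̄ = 644800.00 mm³, ΣAȳ = 1341440.00 mm³.
x̄ = 644800.00/9920.00 = 65.00 mm; ȳ = 1341440.00/9920.00 = 135.23 mm.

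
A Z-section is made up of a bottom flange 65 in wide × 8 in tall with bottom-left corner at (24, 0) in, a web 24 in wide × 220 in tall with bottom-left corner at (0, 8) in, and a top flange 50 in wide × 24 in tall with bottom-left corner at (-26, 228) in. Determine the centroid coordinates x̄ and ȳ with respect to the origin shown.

Part | A | x̄ᵢ | ȳᵢ | A·x̄ᵢ | A·ȳᵢ
bottom flange | 520.00 | 56.50 | 4.00 | 29380.00 | 2080.00
web | 5280.00 | 12.00 | 118.00 | 63360.00 | 623040.00
top flange | 1200.00 | -1.00 | 240.00 | -1200.00 | 288000.00
Σ | 7000.00 |  |  | 91540.00 | 913120.00
x̄ = 91540.00 / 7000.00 = 13.08 in
ȳ = 913120.00 / 7000.00 = 130.45 in

x̄ = 13.08 in, ȳ = 130.45 in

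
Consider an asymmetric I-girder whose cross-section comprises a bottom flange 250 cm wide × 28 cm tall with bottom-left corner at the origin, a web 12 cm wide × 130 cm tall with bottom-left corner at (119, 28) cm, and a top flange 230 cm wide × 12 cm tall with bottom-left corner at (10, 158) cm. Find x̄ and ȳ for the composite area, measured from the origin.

bottom flange: A = 250 × 28 = 7000.00, centroid at (125.00, 14.00).
web: A = 12 × 130 = 1560.00, centroid at (125.00, 93.00).
top flange: A = 230 × 12 = 2760.00, centroid at (125.00, 164.00).
ΣA = 11320.00 cm², ΣAx̄ = 1415000.00 cm³, ΣAȳ = 695720.00 cm³.
x̄ = 1415000.00/11320.00 = 125.00 cm; ȳ = 695720.00/11320.00 = 61.46 cm.

x̄ = 125.00 cm, ȳ = 61.46 cm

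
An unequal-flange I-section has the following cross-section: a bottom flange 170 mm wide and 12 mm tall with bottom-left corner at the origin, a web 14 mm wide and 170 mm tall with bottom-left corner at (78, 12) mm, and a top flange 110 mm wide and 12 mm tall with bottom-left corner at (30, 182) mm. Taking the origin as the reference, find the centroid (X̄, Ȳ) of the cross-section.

X̄ = 85.00 mm, Ȳ = 85.59 mm

bottom flange: A = 170 × 12 = 2040.00, centroid at (85.00, 6.00).
web: A = 14 × 170 = 2380.00, centroid at (85.00, 97.00).
top flange: A = 110 × 12 = 1320.00, centroid at (85.00, 188.00).
ΣA = 5740.00 mm²
ΣAX̄ = (2040.00)(85.00) + (2380.00)(85.00) + (1320.00)(85.00) = 487900.00 mm³
ΣAȲ = (2040.00)(6.00) + (2380.00)(97.00) + (1320.00)(188.00) = 491260.00 mm³
X̄ = 487900.00 / 5740.00 = 85.00 mm
Ȳ = 491260.00 / 5740.00 = 85.59 mm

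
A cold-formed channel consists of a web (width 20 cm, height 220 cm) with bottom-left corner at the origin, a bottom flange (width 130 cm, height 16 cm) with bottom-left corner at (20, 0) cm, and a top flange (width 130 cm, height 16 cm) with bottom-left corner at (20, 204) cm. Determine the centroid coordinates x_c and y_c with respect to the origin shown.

Part | A | x̄ᵢ | ȳᵢ | A·x̄ᵢ | A·ȳᵢ
web | 4400.00 | 10.00 | 110.00 | 44000.00 | 484000.00
bottom flange | 2080.00 | 85.00 | 8.00 | 176800.00 | 16640.00
top flange | 2080.00 | 85.00 | 212.00 | 176800.00 | 440960.00
Σ | 8560.00 |  |  | 397600.00 | 941600.00
x_c = 397600.00 / 8560.00 = 46.45 cm
y_c = 941600.00 / 8560.00 = 110.00 cm

x_c = 46.45 cm, y_c = 110.00 cm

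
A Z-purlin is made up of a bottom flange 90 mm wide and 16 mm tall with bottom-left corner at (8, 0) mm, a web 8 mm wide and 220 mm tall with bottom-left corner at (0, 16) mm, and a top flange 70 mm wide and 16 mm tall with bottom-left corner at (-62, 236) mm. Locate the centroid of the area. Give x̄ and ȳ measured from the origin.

x̄ = 12.30 mm, ȳ = 117.26 mm

Part | A | x̄ᵢ | ȳᵢ | A·x̄ᵢ | A·ȳᵢ
bottom flange | 1440.00 | 53.00 | 8.00 | 76320.00 | 11520.00
web | 1760.00 | 4.00 | 126.00 | 7040.00 | 221760.00
top flange | 1120.00 | -27.00 | 244.00 | -30240.00 | 273280.00
Σ | 4320.00 |  |  | 53120.00 | 506560.00
x̄ = 53120.00 / 4320.00 = 12.30 mm
ȳ = 506560.00 / 4320.00 = 117.26 mm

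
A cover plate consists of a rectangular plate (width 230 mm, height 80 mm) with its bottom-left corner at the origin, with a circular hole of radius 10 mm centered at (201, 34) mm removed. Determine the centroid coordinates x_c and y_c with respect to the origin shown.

x_c = 113.51 mm, y_c = 40.10 mm

plate: A = 230 × 80 = 18400.00, centroid at (115.00, 40.00).
hole: A = −π·10² = -314.16, centroid at (201.00, 34.00).
ΣA = 18085.84 mm²
ΣAx_c = (18400.00)(115.00) + (-314.16)(201.00) = 2052853.99 mm³
ΣAy_c = (18400.00)(40.00) + (-314.16)(34.00) = 725318.58 mm³
x_c = 2052853.99 / 18085.84 = 113.51 mm
y_c = 725318.58 / 18085.84 = 40.10 mm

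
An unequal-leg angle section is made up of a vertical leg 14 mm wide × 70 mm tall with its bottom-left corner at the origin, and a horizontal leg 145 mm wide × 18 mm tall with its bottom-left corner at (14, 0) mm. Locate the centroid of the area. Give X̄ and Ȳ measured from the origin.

X̄ = 64.80 mm, Ȳ = 16.10 mm

vertical leg: A = 14 × 70 = 980.00, centroid at (7.00, 35.00).
horizontal leg: A = 145 × 18 = 2610.00, centroid at (86.50, 9.00).
ΣA = 3590.00 mm²
ΣAX̄ = (980.00)(7.00) + (2610.00)(86.50) = 232625.00 mm³
ΣAȲ = (980.00)(35.00) + (2610.00)(9.00) = 57790.00 mm³
X̄ = 232625.00 / 3590.00 = 64.80 mm
Ȳ = 57790.00 / 3590.00 = 16.10 mm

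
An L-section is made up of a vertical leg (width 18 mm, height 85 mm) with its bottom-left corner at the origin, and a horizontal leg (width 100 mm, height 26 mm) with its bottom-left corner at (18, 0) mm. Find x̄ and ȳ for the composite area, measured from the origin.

x̄ = 46.14 mm, ȳ = 23.93 mm

vertical leg: A = 18 × 85 = 1530.00, centroid at (9.00, 42.50).
horizontal leg: A = 100 × 26 = 2600.00, centroid at (68.00, 13.00).
ΣA = 4130.00 mm²
ΣAx̄ = (1530.00)(9.00) + (2600.00)(68.00) = 190570.00 mm³
ΣAȳ = (1530.00)(42.50) + (2600.00)(13.00) = 98825.00 mm³
x̄ = 190570.00 / 4130.00 = 46.14 mm
ȳ = 98825.00 / 4130.00 = 23.93 mm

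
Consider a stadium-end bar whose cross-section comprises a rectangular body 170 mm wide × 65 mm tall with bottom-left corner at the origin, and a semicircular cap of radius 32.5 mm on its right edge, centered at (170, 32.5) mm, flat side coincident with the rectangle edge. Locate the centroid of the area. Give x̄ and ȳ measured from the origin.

rectangular body: A = 170 × 65 = 11050.00, centroid at (85.00, 32.50).
semicircular end: A = ½π·32.5² = 1659.15, centroid at (183.79, 32.50).
ΣA = 12709.15 mm², ΣAx̄ = 1244191.53 mm³, ΣAȳ = 413047.49 mm³.
x̄ = 1244191.53/12709.15 = 97.90 mm; ȳ = 413047.49/12709.15 = 32.50 mm.

x̄ = 97.90 mm, ȳ = 32.50 mm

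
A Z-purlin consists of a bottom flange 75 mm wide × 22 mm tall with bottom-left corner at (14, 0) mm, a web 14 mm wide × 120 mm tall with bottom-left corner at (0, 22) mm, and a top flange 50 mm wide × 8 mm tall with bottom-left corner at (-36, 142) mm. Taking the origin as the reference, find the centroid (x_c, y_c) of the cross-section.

x_c = 24.75 mm, y_c = 57.46 mm

Part | A | x̄ᵢ | ȳᵢ | A·x̄ᵢ | A·ȳᵢ
bottom flange | 1650.00 | 51.50 | 11.00 | 84975.00 | 18150.00
web | 1680.00 | 7.00 | 82.00 | 11760.00 | 137760.00
top flange | 400.00 | -11.00 | 146.00 | -4400.00 | 58400.00
Σ | 3730.00 |  |  | 92335.00 | 214310.00
x_c = 92335.00 / 3730.00 = 24.75 mm
y_c = 214310.00 / 3730.00 = 57.46 mm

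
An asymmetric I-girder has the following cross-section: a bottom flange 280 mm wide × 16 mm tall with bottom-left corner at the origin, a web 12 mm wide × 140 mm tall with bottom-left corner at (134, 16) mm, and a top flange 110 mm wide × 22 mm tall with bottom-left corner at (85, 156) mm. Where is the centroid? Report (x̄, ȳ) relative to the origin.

bottom flange: A = 280 × 16 = 4480.00, centroid at (140.00, 8.00).
web: A = 12 × 140 = 1680.00, centroid at (140.00, 86.00).
top flange: A = 110 × 22 = 2420.00, centroid at (140.00, 167.00).
ΣA = 8580.00 mm²
ΣAx̄ = (4480.00)(140.00) + (1680.00)(140.00) + (2420.00)(140.00) = 1201200.00 mm³
ΣAȳ = (4480.00)(8.00) + (1680.00)(86.00) + (2420.00)(167.00) = 584460.00 mm³
x̄ = 1201200.00 / 8580.00 = 140.00 mm
ȳ = 584460.00 / 8580.00 = 68.12 mm

x̄ = 140.00 mm, ȳ = 68.12 mm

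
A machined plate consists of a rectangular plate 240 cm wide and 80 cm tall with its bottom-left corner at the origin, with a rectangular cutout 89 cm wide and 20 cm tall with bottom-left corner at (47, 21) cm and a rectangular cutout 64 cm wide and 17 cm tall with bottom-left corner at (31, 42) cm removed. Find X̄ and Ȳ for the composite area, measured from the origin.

X̄ = 126.90 cm, Ȳ = 40.28 cm

plate: A = 240 × 80 = 19200.00, centroid at (120.00, 40.00).
hole 1: A = −(89 × 20) = -1780.00, centroid at (91.50, 31.00).
hole 2: A = −(64 × 17) = -1088.00, centroid at (63.00, 50.50).
ΣA = 16332.00 cm²
ΣAX̄ = (19200.00)(120.00) + (-1780.00)(91.50) + (-1088.00)(63.00) = 2072586.00 cm³
ΣAȲ = (19200.00)(40.00) + (-1780.00)(31.00) + (-1088.00)(50.50) = 657876.00 cm³
X̄ = 2072586.00 / 16332.00 = 126.90 cm
Ȳ = 657876.00 / 16332.00 = 40.28 cm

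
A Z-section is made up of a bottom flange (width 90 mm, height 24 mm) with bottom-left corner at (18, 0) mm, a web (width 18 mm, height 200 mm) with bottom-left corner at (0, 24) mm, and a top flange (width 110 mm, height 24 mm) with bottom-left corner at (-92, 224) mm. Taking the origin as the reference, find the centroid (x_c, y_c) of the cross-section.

x_c = 8.43 mm, y_c = 130.40 mm

bottom flange: A = 90 × 24 = 2160.00, centroid at (63.00, 12.00).
web: A = 18 × 200 = 3600.00, centroid at (9.00, 124.00).
top flange: A = 110 × 24 = 2640.00, centroid at (-37.00, 236.00).
ΣA = 8400.00 mm²
ΣAx_c = (2160.00)(63.00) + (3600.00)(9.00) + (2640.00)(-37.00) = 70800.00 mm³
ΣAy_c = (2160.00)(12.00) + (3600.00)(124.00) + (2640.00)(236.00) = 1095360.00 mm³
x_c = 70800.00 / 8400.00 = 8.43 mm
y_c = 1095360.00 / 8400.00 = 130.40 mm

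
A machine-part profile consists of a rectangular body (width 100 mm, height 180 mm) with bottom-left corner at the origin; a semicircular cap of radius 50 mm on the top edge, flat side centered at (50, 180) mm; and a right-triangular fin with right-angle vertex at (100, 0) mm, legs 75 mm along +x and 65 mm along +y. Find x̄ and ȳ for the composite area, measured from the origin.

rectangular body: A = 100 × 180 = 18000.00, centroid at (50.00, 90.00).
semicircular top: A = ½π·50² = 3926.99, centroid at (50.00, 201.22).
triangular fin: A = ½·75·65 = 2437.50, centroid at (125.00, 21.67).
ΣA = 24364.49 mm²
ΣAx̄ = (18000.00)(50.00) + (3926.99)(50.00) + (2437.50)(125.00) = 1401037.04 mm³
ΣAȳ = (18000.00)(90.00) + (3926.99)(201.22) + (2437.50)(21.67) = 2463004.18 mm³
x̄ = 1401037.04 / 24364.49 = 57.50 mm
ȳ = 2463004.18 / 24364.49 = 101.09 mm

x̄ = 57.50 mm, ȳ = 101.09 mm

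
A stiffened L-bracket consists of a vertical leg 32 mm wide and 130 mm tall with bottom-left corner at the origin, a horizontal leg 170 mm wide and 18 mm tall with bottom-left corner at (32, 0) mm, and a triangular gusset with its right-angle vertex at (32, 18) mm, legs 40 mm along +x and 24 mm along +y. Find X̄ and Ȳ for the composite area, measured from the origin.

X̄ = 57.97 mm, Ȳ = 40.31 mm

vertical leg: A = 32 × 130 = 4160.00, centroid at (16.00, 65.00).
horizontal leg: A = 170 × 18 = 3060.00, centroid at (117.00, 9.00).
gusset: A = ½·40·24 = 480.00, centroid at (45.33, 26.00).
ΣA = 7700.00 mm²
ΣAX̄ = (4160.00)(16.00) + (3060.00)(117.00) + (480.00)(45.33) = 446340.00 mm³
ΣAȲ = (4160.00)(65.00) + (3060.00)(9.00) + (480.00)(26.00) = 310420.00 mm³
X̄ = 446340.00 / 7700.00 = 57.97 mm
Ȳ = 310420.00 / 7700.00 = 40.31 mm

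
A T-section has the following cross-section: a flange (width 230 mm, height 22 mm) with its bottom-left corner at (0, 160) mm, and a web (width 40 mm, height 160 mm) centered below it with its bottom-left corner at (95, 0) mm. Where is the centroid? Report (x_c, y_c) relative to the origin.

web: A = 40 × 160 = 6400.00, centroid at (115.00, 80.00).
flange: A = 230 × 22 = 5060.00, centroid at (115.00, 171.00).
ΣA = 11460.00 mm²
ΣAx_c = (6400.00)(115.00) + (5060.00)(115.00) = 1317900.00 mm³
ΣAy_c = (6400.00)(80.00) + (5060.00)(171.00) = 1377260.00 mm³
x_c = 1317900.00 / 11460.00 = 115.00 mm
y_c = 1377260.00 / 11460.00 = 120.18 mm

x_c = 115.00 mm, y_c = 120.18 mm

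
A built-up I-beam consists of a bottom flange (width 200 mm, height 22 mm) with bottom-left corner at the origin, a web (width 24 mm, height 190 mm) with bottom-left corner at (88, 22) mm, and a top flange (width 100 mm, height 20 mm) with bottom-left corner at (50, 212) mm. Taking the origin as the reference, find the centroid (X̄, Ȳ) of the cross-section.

Part | A | x̄ᵢ | ȳᵢ | A·x̄ᵢ | A·ȳᵢ
bottom flange | 4400.00 | 100.00 | 11.00 | 440000.00 | 48400.00
web | 4560.00 | 100.00 | 117.00 | 456000.00 | 533520.00
top flange | 2000.00 | 100.00 | 222.00 | 200000.00 | 444000.00
Σ | 10960.00 |  |  | 1096000.00 | 1025920.00
X̄ = 1096000.00 / 10960.00 = 100.00 mm
Ȳ = 1025920.00 / 10960.00 = 93.61 mm

X̄ = 100.00 mm, Ȳ = 93.61 mm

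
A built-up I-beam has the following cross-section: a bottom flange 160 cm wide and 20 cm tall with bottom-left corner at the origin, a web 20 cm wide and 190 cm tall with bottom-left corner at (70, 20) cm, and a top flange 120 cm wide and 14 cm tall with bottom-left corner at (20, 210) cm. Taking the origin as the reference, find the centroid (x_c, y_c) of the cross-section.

x_c = 80.00 cm, y_c = 96.03 cm

bottom flange: A = 160 × 20 = 3200.00, centroid at (80.00, 10.00).
web: A = 20 × 190 = 3800.00, centroid at (80.00, 115.00).
top flange: A = 120 × 14 = 1680.00, centroid at (80.00, 217.00).
ΣA = 8680.00 cm², ΣAx_c = 694400.00 cm³, ΣAy_c = 833560.00 cm³.
x_c = 694400.00/8680.00 = 80.00 cm; y_c = 833560.00/8680.00 = 96.03 cm.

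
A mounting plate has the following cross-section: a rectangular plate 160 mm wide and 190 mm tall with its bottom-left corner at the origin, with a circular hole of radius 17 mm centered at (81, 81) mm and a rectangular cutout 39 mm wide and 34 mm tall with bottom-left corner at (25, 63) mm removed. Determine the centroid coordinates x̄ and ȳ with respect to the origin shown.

plate: A = 160 × 190 = 30400.00, centroid at (80.00, 95.00).
hole 1: A = −π·17² = -907.92, centroid at (81.00, 81.00).
hole 2: A = −(39 × 34) = -1326.00, centroid at (44.50, 80.00).
ΣA = 28166.08 mm², ΣAx̄ = 2299451.46 mm³, ΣAȳ = 2708378.46 mm³.
x̄ = 2299451.46/28166.08 = 81.64 mm; ȳ = 2708378.46/28166.08 = 96.16 mm.

x̄ = 81.64 mm, ȳ = 96.16 mm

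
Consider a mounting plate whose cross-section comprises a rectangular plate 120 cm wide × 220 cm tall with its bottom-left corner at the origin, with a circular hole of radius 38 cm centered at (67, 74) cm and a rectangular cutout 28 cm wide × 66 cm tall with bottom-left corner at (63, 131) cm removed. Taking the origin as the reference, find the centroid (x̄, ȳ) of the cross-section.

x̄ = 56.84 cm, ȳ = 113.17 cm

plate: A = 120 × 220 = 26400.00, centroid at (60.00, 110.00).
hole 1: A = −π·38² = -4536.46, centroid at (67.00, 74.00).
hole 2: A = −(28 × 66) = -1848.00, centroid at (77.00, 164.00).
ΣA = 20015.54 cm², ΣAx̄ = 1137761.19 cm³, ΣAȳ = 2265229.98 cm³.
x̄ = 1137761.19/20015.54 = 56.84 cm; ȳ = 2265229.98/20015.54 = 113.17 cm.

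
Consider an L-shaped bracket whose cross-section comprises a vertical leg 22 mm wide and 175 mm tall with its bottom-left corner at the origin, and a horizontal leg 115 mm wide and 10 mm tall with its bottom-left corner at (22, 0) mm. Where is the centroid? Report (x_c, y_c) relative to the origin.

vertical leg: A = 22 × 175 = 3850.00, centroid at (11.00, 87.50).
horizontal leg: A = 115 × 10 = 1150.00, centroid at (79.50, 5.00).
ΣA = 5000.00 mm²
ΣAx_c = (3850.00)(11.00) + (1150.00)(79.50) = 133775.00 mm³
ΣAy_c = (3850.00)(87.50) + (1150.00)(5.00) = 342625.00 mm³
x_c = 133775.00 / 5000.00 = 26.75 mm
y_c = 342625.00 / 5000.00 = 68.53 mm

x_c = 26.75 mm, y_c = 68.53 mm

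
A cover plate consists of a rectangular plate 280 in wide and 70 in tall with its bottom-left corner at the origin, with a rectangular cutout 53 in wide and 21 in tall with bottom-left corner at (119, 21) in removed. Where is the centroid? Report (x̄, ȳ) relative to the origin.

x̄ = 139.67 in, ȳ = 35.21 in

Part | A | x̄ᵢ | ȳᵢ | A·x̄ᵢ | A·ȳᵢ
plate | 19600.00 | 140.00 | 35.00 | 2744000.00 | 686000.00
hole | -1113.00 | 145.50 | 31.50 | -161941.50 | -35059.50
Σ | 18487.00 |  |  | 2582058.50 | 650940.50
x̄ = 2582058.50 / 18487.00 = 139.67 in
ȳ = 650940.50 / 18487.00 = 35.21 in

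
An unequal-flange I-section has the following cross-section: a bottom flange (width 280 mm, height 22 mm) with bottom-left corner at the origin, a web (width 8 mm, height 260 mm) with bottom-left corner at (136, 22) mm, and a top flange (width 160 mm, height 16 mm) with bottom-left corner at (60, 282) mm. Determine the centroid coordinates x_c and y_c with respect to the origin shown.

bottom flange: A = 280 × 22 = 6160.00, centroid at (140.00, 11.00).
web: A = 8 × 260 = 2080.00, centroid at (140.00, 152.00).
top flange: A = 160 × 16 = 2560.00, centroid at (140.00, 290.00).
ΣA = 10800.00 mm²
ΣAx_c = (6160.00)(140.00) + (2080.00)(140.00) + (2560.00)(140.00) = 1512000.00 mm³
ΣAy_c = (6160.00)(11.00) + (2080.00)(152.00) + (2560.00)(290.00) = 1126320.00 mm³
x_c = 1512000.00 / 10800.00 = 140.00 mm
y_c = 1126320.00 / 10800.00 = 104.29 mm

x_c = 140.00 mm, y_c = 104.29 mm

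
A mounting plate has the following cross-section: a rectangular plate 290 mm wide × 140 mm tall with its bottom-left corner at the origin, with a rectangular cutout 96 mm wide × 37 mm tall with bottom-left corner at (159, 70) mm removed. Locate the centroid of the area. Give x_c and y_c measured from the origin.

x_c = 139.06 mm, y_c = 68.23 mm

Part | A | x̄ᵢ | ȳᵢ | A·x̄ᵢ | A·ȳᵢ
plate | 40600.00 | 145.00 | 70.00 | 5887000.00 | 2842000.00
hole | -3552.00 | 207.00 | 88.50 | -735264.00 | -314352.00
Σ | 37048.00 |  |  | 5151736.00 | 2527648.00
x_c = 5151736.00 / 37048.00 = 139.06 mm
y_c = 2527648.00 / 37048.00 = 68.23 mm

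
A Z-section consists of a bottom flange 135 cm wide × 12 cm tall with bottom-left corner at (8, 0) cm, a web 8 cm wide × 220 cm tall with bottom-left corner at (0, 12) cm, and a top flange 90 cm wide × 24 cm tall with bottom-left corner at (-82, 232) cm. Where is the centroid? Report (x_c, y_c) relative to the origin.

x_c = 8.92 cm, y_c = 135.65 cm

bottom flange: A = 135 × 12 = 1620.00, centroid at (75.50, 6.00).
web: A = 8 × 220 = 1760.00, centroid at (4.00, 122.00).
top flange: A = 90 × 24 = 2160.00, centroid at (-37.00, 244.00).
ΣA = 5540.00 cm²
ΣAx_c = (1620.00)(75.50) + (1760.00)(4.00) + (2160.00)(-37.00) = 49430.00 cm³
ΣAy_c = (1620.00)(6.00) + (1760.00)(122.00) + (2160.00)(244.00) = 751480.00 cm³
x_c = 49430.00 / 5540.00 = 8.92 cm
y_c = 751480.00 / 5540.00 = 135.65 cm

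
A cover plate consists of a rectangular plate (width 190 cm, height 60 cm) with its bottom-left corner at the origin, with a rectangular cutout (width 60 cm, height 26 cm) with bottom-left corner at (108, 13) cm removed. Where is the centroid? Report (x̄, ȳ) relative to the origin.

plate: A = 190 × 60 = 11400.00, centroid at (95.00, 30.00).
hole: A = −(60 × 26) = -1560.00, centroid at (138.00, 26.00).
ΣA = 9840.00 cm², ΣAx̄ = 867720.00 cm³, ΣAȳ = 301440.00 cm³.
x̄ = 867720.00/9840.00 = 88.18 cm; ȳ = 301440.00/9840.00 = 30.63 cm.

x̄ = 88.18 cm, ȳ = 30.63 cm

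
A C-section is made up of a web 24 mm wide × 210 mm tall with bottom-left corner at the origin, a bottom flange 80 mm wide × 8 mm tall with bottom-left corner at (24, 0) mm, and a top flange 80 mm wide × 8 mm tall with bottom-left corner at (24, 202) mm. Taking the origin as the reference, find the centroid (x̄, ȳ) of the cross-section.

x̄ = 22.53 mm, ȳ = 105.00 mm

Part | A | x̄ᵢ | ȳᵢ | A·x̄ᵢ | A·ȳᵢ
web | 5040.00 | 12.00 | 105.00 | 60480.00 | 529200.00
bottom flange | 640.00 | 64.00 | 4.00 | 40960.00 | 2560.00
top flange | 640.00 | 64.00 | 206.00 | 40960.00 | 131840.00
Σ | 6320.00 |  |  | 142400.00 | 663600.00
x̄ = 142400.00 / 6320.00 = 22.53 mm
ȳ = 663600.00 / 6320.00 = 105.00 mm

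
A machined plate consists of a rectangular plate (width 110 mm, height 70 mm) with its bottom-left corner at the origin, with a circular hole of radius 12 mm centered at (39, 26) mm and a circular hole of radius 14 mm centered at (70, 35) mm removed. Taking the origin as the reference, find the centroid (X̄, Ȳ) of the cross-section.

Part | A | x̄ᵢ | ȳᵢ | A·x̄ᵢ | A·ȳᵢ
plate | 7700.00 | 55.00 | 35.00 | 423500.00 | 269500.00
hole 1 | -452.39 | 39.00 | 26.00 | -17643.18 | -11762.12
hole 2 | -615.75 | 70.00 | 35.00 | -43102.65 | -21551.33
Σ | 6631.86 |  |  | 362754.16 | 236186.55
X̄ = 362754.16 / 6631.86 = 54.70 mm
Ȳ = 236186.55 / 6631.86 = 35.61 mm

X̄ = 54.70 mm, Ȳ = 35.61 mm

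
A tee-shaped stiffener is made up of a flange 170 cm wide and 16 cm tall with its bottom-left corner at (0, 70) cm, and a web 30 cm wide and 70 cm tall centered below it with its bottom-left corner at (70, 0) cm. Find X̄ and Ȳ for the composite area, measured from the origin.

X̄ = 85.00 cm, Ȳ = 59.27 cm

web: A = 30 × 70 = 2100.00, centroid at (85.00, 35.00).
flange: A = 170 × 16 = 2720.00, centroid at (85.00, 78.00).
ΣA = 4820.00 cm²
ΣAX̄ = (2100.00)(85.00) + (2720.00)(85.00) = 409700.00 cm³
ΣAȲ = (2100.00)(35.00) + (2720.00)(78.00) = 285660.00 cm³
X̄ = 409700.00 / 4820.00 = 85.00 cm
Ȳ = 285660.00 / 4820.00 = 59.27 cm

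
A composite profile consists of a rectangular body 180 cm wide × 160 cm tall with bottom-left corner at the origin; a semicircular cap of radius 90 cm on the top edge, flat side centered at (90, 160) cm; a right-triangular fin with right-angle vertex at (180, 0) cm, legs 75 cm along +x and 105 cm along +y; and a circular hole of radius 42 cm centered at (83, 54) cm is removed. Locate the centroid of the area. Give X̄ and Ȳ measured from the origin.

Part | A | x̄ᵢ | ȳᵢ | A·x̄ᵢ | A·ȳᵢ
rectangular body | 28800.00 | 90.00 | 80.00 | 2592000.00 | 2304000.00
semicircular top | 12723.45 | 90.00 | 198.20 | 1145110.52 | 2521752.04
triangular fin | 3937.50 | 205.00 | 35.00 | 807187.50 | 137812.50
hole | -5541.77 | 83.00 | 54.00 | -459966.86 | -299255.55
Σ | 39919.18 |  |  | 4084331.16 | 4664308.99
X̄ = 4084331.16 / 39919.18 = 102.32 cm
Ȳ = 4664308.99 / 39919.18 = 116.84 cm

X̄ = 102.32 cm, Ȳ = 116.84 cm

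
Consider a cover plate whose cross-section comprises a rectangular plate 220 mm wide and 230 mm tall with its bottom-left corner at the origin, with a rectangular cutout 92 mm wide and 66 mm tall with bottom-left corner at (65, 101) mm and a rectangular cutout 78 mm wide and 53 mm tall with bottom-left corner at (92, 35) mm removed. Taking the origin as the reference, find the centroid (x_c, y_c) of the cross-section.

x_c = 107.70 mm, y_c = 117.62 mm

Part | A | x̄ᵢ | ȳᵢ | A·x̄ᵢ | A·ȳᵢ
plate | 50600.00 | 110.00 | 115.00 | 5566000.00 | 5819000.00
hole 1 | -6072.00 | 111.00 | 134.00 | -673992.00 | -813648.00
hole 2 | -4134.00 | 131.00 | 61.50 | -541554.00 | -254241.00
Σ | 40394.00 |  |  | 4350454.00 | 4751111.00
x_c = 4350454.00 / 40394.00 = 107.70 mm
y_c = 4751111.00 / 40394.00 = 117.62 mm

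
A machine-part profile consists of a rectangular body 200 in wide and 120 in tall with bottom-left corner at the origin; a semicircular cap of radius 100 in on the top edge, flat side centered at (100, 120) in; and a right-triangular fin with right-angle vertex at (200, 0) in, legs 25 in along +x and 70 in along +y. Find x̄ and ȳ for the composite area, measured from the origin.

Part | A | x̄ᵢ | ȳᵢ | A·x̄ᵢ | A·ȳᵢ
rectangular body | 24000.00 | 100.00 | 60.00 | 2400000.00 | 1440000.00
semicircular top | 15707.96 | 100.00 | 162.44 | 1570796.33 | 2551622.26
triangular fin | 875.00 | 208.33 | 23.33 | 182291.67 | 20416.67
Σ | 40582.96 |  |  | 4153087.99 | 4012038.93
x̄ = 4153087.99 / 40582.96 = 102.34 in
ȳ = 4012038.93 / 40582.96 = 98.86 in

x̄ = 102.34 in, ȳ = 98.86 in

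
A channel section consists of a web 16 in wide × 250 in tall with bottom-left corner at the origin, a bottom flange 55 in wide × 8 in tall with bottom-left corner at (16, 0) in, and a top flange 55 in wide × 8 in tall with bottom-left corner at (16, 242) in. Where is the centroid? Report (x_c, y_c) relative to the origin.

x_c = 14.40 in, y_c = 125.00 in

web: A = 16 × 250 = 4000.00, centroid at (8.00, 125.00).
bottom flange: A = 55 × 8 = 440.00, centroid at (43.50, 4.00).
top flange: A = 55 × 8 = 440.00, centroid at (43.50, 246.00).
ΣA = 4880.00 in², ΣAx_c = 70280.00 in³, ΣAy_c = 610000.00 in³.
x_c = 70280.00/4880.00 = 14.40 in; y_c = 610000.00/4880.00 = 125.00 in.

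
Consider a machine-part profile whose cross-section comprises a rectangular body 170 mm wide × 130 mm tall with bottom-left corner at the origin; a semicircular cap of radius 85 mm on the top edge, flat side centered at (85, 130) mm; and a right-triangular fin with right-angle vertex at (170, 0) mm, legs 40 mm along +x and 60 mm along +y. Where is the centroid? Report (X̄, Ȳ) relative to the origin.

X̄ = 88.41 mm, Ȳ = 96.55 mm

rectangular body: A = 170 × 130 = 22100.00, centroid at (85.00, 65.00).
semicircular top: A = ½π·85² = 11349.00, centroid at (85.00, 166.08).
triangular fin: A = ½·40·60 = 1200.00, centroid at (183.33, 20.00).
ΣA = 34649.00 mm²
ΣAX̄ = (22100.00)(85.00) + (11349.00)(85.00) + (1200.00)(183.33) = 3063165.29 mm³
ΣAȲ = (22100.00)(65.00) + (11349.00)(166.08) + (1200.00)(20.00) = 3345287.12 mm³
X̄ = 3063165.29 / 34649.00 = 88.41 mm
Ȳ = 3345287.12 / 34649.00 = 96.55 mm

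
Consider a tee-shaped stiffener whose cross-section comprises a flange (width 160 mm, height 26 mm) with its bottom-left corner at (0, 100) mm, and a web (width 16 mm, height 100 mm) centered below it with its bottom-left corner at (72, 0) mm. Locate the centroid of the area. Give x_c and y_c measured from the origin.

web: A = 16 × 100 = 1600.00, centroid at (80.00, 50.00).
flange: A = 160 × 26 = 4160.00, centroid at (80.00, 113.00).
ΣA = 5760.00 mm², ΣAx_c = 460800.00 mm³, ΣAy_c = 550080.00 mm³.
x_c = 460800.00/5760.00 = 80.00 mm; y_c = 550080.00/5760.00 = 95.50 mm.

x_c = 80.00 mm, y_c = 95.50 mm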